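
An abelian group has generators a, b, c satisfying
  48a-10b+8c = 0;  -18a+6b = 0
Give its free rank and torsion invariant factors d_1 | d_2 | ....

rank_ℚ(R)=2; free=3−2=1
SNF(R) diag = [2, 6] → torsion [2, 6]

Answer: M ≅ ℤ^1 ⊕ ℤ/2 ⊕ ℤ/6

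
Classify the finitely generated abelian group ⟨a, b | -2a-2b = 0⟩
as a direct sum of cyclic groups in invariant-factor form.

Answer: M ≅ ℤ^1 ⊕ ℤ/2

Derivation:
rank_ℚ(R)=1; free=2−1=1
SNF(R) diag = [2] → torsion [2]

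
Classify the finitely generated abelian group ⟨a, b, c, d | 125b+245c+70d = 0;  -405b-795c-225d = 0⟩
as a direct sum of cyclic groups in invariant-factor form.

Answer: M ≅ ℤ^2 ⊕ ℤ/5 ⊕ ℤ/15

Derivation:
rank_ℚ(R)=2; free=4−2=2
SNF(R) diag = [5, 15] → torsion [5, 15]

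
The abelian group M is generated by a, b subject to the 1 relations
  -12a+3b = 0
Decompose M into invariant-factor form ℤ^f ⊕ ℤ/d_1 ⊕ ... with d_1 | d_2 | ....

rank_ℚ(R)=1; free=2−1=1
SNF(R) diag = [3] → torsion [3]

Answer: M ≅ ℤ^1 ⊕ ℤ/3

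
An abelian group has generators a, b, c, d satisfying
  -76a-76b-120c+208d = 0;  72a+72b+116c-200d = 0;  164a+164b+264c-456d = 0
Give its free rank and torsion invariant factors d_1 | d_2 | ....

rank_ℚ(R)=3; free=4−3=1
SNF(R) diag = [4, 4, 8] → torsion [4, 4, 8]

Answer: M ≅ ℤ^1 ⊕ ℤ/4 ⊕ ℤ/4 ⊕ ℤ/8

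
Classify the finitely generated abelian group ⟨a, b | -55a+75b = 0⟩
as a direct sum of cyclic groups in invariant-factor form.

Answer: M ≅ ℤ^1 ⊕ ℤ/5

Derivation:
rank_ℚ(R)=1; free=2−1=1
SNF(R) diag = [5] → torsion [5]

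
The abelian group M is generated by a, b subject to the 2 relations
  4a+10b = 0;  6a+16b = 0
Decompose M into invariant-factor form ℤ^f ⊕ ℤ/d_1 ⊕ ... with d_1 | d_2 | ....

rank_ℚ(R)=2; free=2−2=0
SNF(R) diag = [2, 2] → torsion [2, 2]

Answer: M ≅ ℤ/2 ⊕ ℤ/2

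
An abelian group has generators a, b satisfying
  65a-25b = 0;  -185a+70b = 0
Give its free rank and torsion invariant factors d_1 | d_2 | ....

Answer: M ≅ ℤ/5 ⊕ ℤ/15

Derivation:
rank_ℚ(R)=2; free=2−2=0
SNF(R) diag = [5, 15] → torsion [5, 15]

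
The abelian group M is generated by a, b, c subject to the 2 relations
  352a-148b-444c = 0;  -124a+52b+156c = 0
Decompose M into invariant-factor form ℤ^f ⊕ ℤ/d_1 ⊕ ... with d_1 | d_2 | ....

Answer: M ≅ ℤ^1 ⊕ ℤ/4 ⊕ ℤ/12

Derivation:
rank_ℚ(R)=2; free=3−2=1
SNF(R) diag = [4, 12] → torsion [4, 12]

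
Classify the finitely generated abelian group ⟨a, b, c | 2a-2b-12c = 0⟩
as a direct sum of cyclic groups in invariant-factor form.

rank_ℚ(R)=1; free=3−1=2
SNF(R) diag = [2] → torsion [2]

Answer: M ≅ ℤ^2 ⊕ ℤ/2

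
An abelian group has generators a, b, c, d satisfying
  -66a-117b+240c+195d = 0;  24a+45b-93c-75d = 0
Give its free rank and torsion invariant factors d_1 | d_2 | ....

rank_ℚ(R)=2; free=4−2=2
SNF(R) diag = [3, 9] → torsion [3, 9]

Answer: M ≅ ℤ^2 ⊕ ℤ/3 ⊕ ℤ/9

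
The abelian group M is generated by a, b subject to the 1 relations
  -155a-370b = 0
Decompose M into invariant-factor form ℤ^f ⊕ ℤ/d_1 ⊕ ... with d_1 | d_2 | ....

Answer: M ≅ ℤ^1 ⊕ ℤ/5

Derivation:
rank_ℚ(R)=1; free=2−1=1
SNF(R) diag = [5] → torsion [5]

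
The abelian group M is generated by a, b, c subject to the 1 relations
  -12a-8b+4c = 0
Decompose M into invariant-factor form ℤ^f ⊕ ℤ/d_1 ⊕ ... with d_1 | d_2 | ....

rank_ℚ(R)=1; free=3−1=2
SNF(R) diag = [4] → torsion [4]

Answer: M ≅ ℤ^2 ⊕ ℤ/4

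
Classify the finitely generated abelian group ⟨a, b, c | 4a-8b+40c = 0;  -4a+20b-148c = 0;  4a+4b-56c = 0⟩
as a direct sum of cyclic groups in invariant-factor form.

Answer: M ≅ ℤ/4 ⊕ ℤ/12 ⊕ ℤ/12

Derivation:
rank_ℚ(R)=3; free=3−3=0
SNF(R) diag = [4, 12, 12] → torsion [4, 12, 12]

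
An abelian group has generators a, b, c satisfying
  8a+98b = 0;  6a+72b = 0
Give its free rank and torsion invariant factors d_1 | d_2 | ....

rank_ℚ(R)=2; free=3−2=1
SNF(R) diag = [2, 6] → torsion [2, 6]

Answer: M ≅ ℤ^1 ⊕ ℤ/2 ⊕ ℤ/6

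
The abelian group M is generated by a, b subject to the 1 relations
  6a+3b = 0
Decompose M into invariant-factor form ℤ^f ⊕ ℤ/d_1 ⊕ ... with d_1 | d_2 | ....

rank_ℚ(R)=1; free=2−1=1
SNF(R) diag = [3] → torsion [3]

Answer: M ≅ ℤ^1 ⊕ ℤ/3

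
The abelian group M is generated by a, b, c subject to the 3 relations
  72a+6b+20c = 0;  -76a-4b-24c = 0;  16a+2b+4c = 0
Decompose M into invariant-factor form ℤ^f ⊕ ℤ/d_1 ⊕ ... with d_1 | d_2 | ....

rank_ℚ(R)=3; free=3−3=0
SNF(R) diag = [2, 4, 8] → torsion [2, 4, 8]

Answer: M ≅ ℤ/2 ⊕ ℤ/4 ⊕ ℤ/8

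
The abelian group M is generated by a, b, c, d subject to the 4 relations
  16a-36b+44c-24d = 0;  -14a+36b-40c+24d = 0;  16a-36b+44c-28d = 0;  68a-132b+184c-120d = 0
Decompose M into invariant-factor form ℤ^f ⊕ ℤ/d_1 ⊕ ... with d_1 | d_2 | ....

rank_ℚ(R)=4; free=4−4=0
SNF(R) diag = [2, 4, 12, 12] → torsion [2, 4, 12, 12]

Answer: M ≅ ℤ/2 ⊕ ℤ/4 ⊕ ℤ/12 ⊕ ℤ/12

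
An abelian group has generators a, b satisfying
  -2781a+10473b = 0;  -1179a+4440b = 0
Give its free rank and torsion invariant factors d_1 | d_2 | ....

rank_ℚ(R)=2; free=2−2=0
SNF(R) diag = [3, 9] → torsion [3, 9]

Answer: M ≅ ℤ/3 ⊕ ℤ/9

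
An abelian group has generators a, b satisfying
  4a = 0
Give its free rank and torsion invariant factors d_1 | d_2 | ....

Answer: M ≅ ℤ^1 ⊕ ℤ/4

Derivation:
rank_ℚ(R)=1; free=2−1=1
SNF(R) diag = [4] → torsion [4]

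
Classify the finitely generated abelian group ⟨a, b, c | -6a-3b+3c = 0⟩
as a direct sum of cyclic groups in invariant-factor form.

rank_ℚ(R)=1; free=3−1=2
SNF(R) diag = [3] → torsion [3]

Answer: M ≅ ℤ^2 ⊕ ℤ/3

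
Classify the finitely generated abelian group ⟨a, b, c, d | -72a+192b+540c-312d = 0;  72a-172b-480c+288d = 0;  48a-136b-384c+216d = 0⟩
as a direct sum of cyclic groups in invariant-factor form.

rank_ℚ(R)=3; free=4−3=1
SNF(R) diag = [4, 12, 24] → torsion [4, 12, 24]

Answer: M ≅ ℤ^1 ⊕ ℤ/4 ⊕ ℤ/12 ⊕ ℤ/24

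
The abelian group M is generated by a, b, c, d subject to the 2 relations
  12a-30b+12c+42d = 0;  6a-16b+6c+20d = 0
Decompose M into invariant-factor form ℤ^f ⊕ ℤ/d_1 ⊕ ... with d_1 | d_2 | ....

rank_ℚ(R)=2; free=4−2=2
SNF(R) diag = [2, 6] → torsion [2, 6]

Answer: M ≅ ℤ^2 ⊕ ℤ/2 ⊕ ℤ/6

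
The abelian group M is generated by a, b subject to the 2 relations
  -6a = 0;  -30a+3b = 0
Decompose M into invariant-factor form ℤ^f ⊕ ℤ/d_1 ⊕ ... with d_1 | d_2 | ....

Answer: M ≅ ℤ/3 ⊕ ℤ/6

Derivation:
rank_ℚ(R)=2; free=2−2=0
SNF(R) diag = [3, 6] → torsion [3, 6]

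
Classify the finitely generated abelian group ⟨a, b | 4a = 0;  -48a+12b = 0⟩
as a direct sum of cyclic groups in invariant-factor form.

Answer: M ≅ ℤ/4 ⊕ ℤ/12

Derivation:
rank_ℚ(R)=2; free=2−2=0
SNF(R) diag = [4, 12] → torsion [4, 12]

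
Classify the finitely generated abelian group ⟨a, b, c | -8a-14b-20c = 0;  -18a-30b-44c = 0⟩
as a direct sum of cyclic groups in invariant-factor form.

rank_ℚ(R)=2; free=3−2=1
SNF(R) diag = [2, 2] → torsion [2, 2]

Answer: M ≅ ℤ^1 ⊕ ℤ/2 ⊕ ℤ/2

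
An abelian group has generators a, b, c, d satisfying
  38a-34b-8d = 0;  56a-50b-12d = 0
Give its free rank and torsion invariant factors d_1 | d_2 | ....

rank_ℚ(R)=2; free=4−2=2
SNF(R) diag = [2, 2] → torsion [2, 2]

Answer: M ≅ ℤ^2 ⊕ ℤ/2 ⊕ ℤ/2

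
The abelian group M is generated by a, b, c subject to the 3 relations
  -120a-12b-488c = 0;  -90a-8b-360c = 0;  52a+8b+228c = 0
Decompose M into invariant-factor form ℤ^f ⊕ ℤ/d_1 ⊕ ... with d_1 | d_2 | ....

Answer: M ≅ ℤ/2 ⊕ ℤ/4 ⊕ ℤ/4

Derivation:
rank_ℚ(R)=3; free=3−3=0
SNF(R) diag = [2, 4, 4] → torsion [2, 4, 4]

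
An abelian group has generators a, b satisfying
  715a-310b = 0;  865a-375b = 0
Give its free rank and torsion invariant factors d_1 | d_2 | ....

rank_ℚ(R)=2; free=2−2=0
SNF(R) diag = [5, 5] → torsion [5, 5]

Answer: M ≅ ℤ/5 ⊕ ℤ/5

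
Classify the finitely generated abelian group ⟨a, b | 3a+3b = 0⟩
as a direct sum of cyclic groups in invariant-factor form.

rank_ℚ(R)=1; free=2−1=1
SNF(R) diag = [3] → torsion [3]

Answer: M ≅ ℤ^1 ⊕ ℤ/3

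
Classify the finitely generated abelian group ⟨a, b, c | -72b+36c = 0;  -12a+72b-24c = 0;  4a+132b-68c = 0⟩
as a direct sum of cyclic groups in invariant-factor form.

rank_ℚ(R)=3; free=3−3=0
SNF(R) diag = [4, 12, 36] → torsion [4, 12, 36]

Answer: M ≅ ℤ/4 ⊕ ℤ/12 ⊕ ℤ/36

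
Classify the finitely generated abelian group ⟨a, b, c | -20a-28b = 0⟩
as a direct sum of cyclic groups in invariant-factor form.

rank_ℚ(R)=1; free=3−1=2
SNF(R) diag = [4] → torsion [4]

Answer: M ≅ ℤ^2 ⊕ ℤ/4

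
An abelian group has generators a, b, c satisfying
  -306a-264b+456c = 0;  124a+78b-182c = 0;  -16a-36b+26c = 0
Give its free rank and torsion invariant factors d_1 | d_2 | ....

Answer: M ≅ ℤ/2 ⊕ ℤ/6 ⊕ ℤ/18

Derivation:
rank_ℚ(R)=3; free=3−3=0
SNF(R) diag = [2, 6, 18] → torsion [2, 6, 18]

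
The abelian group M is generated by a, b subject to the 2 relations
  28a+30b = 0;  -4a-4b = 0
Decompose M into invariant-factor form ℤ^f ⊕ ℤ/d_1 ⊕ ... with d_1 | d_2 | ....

rank_ℚ(R)=2; free=2−2=0
SNF(R) diag = [2, 4] → torsion [2, 4]

Answer: M ≅ ℤ/2 ⊕ ℤ/4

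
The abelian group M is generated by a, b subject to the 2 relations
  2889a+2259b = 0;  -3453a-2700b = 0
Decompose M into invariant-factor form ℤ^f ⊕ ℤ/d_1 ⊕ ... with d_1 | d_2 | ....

rank_ℚ(R)=2; free=2−2=0
SNF(R) diag = [3, 9] → torsion [3, 9]

Answer: M ≅ ℤ/3 ⊕ ℤ/9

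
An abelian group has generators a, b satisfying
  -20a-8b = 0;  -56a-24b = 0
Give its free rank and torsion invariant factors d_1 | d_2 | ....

rank_ℚ(R)=2; free=2−2=0
SNF(R) diag = [4, 8] → torsion [4, 8]

Answer: M ≅ ℤ/4 ⊕ ℤ/8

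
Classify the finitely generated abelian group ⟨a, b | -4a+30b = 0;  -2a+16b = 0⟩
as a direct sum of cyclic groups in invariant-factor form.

rank_ℚ(R)=2; free=2−2=0
SNF(R) diag = [2, 2] → torsion [2, 2]

Answer: M ≅ ℤ/2 ⊕ ℤ/2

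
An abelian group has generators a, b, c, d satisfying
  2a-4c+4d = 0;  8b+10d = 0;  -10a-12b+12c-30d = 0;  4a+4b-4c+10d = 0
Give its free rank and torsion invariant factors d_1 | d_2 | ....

Answer: M ≅ ℤ/2 ⊕ ℤ/2 ⊕ ℤ/4 ⊕ ℤ/4

Derivation:
rank_ℚ(R)=4; free=4−4=0
SNF(R) diag = [2, 2, 4, 4] → torsion [2, 2, 4, 4]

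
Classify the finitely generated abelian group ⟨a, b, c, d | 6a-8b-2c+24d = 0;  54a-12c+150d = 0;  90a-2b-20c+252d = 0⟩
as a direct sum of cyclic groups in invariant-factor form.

rank_ℚ(R)=3; free=4−3=1
SNF(R) diag = [2, 6, 6] → torsion [2, 6, 6]

Answer: M ≅ ℤ^1 ⊕ ℤ/2 ⊕ ℤ/6 ⊕ ℤ/6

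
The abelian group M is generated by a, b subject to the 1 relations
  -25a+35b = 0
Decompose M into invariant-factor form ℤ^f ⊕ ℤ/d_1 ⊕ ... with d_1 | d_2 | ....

rank_ℚ(R)=1; free=2−1=1
SNF(R) diag = [5] → torsion [5]

Answer: M ≅ ℤ^1 ⊕ ℤ/5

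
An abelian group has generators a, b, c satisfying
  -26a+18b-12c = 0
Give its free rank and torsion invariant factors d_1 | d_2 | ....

Answer: M ≅ ℤ^2 ⊕ ℤ/2

Derivation:
rank_ℚ(R)=1; free=3−1=2
SNF(R) diag = [2] → torsion [2]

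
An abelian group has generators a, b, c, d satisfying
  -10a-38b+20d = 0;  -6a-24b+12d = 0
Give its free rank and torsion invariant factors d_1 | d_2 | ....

Answer: M ≅ ℤ^2 ⊕ ℤ/2 ⊕ ℤ/6

Derivation:
rank_ℚ(R)=2; free=4−2=2
SNF(R) diag = [2, 6] → torsion [2, 6]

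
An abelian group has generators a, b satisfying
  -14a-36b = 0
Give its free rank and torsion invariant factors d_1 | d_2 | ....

rank_ℚ(R)=1; free=2−1=1
SNF(R) diag = [2] → torsion [2]

Answer: M ≅ ℤ^1 ⊕ ℤ/2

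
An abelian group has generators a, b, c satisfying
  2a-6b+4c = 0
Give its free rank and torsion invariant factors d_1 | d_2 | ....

Answer: M ≅ ℤ^2 ⊕ ℤ/2

Derivation:
rank_ℚ(R)=1; free=3−1=2
SNF(R) diag = [2] → torsion [2]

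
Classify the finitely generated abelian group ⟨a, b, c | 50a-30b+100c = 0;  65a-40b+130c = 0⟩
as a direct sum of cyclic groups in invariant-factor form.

Answer: M ≅ ℤ^1 ⊕ ℤ/5 ⊕ ℤ/10

Derivation:
rank_ℚ(R)=2; free=3−2=1
SNF(R) diag = [5, 10] → torsion [5, 10]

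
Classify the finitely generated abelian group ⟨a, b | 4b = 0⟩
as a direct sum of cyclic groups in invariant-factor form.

Answer: M ≅ ℤ^1 ⊕ ℤ/4

Derivation:
rank_ℚ(R)=1; free=2−1=1
SNF(R) diag = [4] → torsion [4]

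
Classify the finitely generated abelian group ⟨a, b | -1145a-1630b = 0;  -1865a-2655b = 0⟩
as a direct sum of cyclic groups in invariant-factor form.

Answer: M ≅ ℤ/5 ⊕ ℤ/5

Derivation:
rank_ℚ(R)=2; free=2−2=0
SNF(R) diag = [5, 5] → torsion [5, 5]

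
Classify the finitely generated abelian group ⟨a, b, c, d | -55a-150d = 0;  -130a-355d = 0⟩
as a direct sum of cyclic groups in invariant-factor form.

rank_ℚ(R)=2; free=4−2=2
SNF(R) diag = [5, 5] → torsion [5, 5]

Answer: M ≅ ℤ^2 ⊕ ℤ/5 ⊕ ℤ/5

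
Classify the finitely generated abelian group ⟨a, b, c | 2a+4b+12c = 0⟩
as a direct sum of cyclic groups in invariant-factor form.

rank_ℚ(R)=1; free=3−1=2
SNF(R) diag = [2] → torsion [2]

Answer: M ≅ ℤ^2 ⊕ ℤ/2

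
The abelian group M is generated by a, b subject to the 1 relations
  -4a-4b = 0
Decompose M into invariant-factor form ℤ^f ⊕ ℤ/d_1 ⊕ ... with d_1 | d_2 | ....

rank_ℚ(R)=1; free=2−1=1
SNF(R) diag = [4] → torsion [4]

Answer: M ≅ ℤ^1 ⊕ ℤ/4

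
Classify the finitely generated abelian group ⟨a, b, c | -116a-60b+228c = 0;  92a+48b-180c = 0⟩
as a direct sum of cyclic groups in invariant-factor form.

Answer: M ≅ ℤ^1 ⊕ ℤ/4 ⊕ ℤ/12

Derivation:
rank_ℚ(R)=2; free=3−2=1
SNF(R) diag = [4, 12] → torsion [4, 12]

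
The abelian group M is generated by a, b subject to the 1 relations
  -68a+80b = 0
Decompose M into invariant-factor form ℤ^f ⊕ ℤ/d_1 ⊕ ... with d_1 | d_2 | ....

rank_ℚ(R)=1; free=2−1=1
SNF(R) diag = [4] → torsion [4]

Answer: M ≅ ℤ^1 ⊕ ℤ/4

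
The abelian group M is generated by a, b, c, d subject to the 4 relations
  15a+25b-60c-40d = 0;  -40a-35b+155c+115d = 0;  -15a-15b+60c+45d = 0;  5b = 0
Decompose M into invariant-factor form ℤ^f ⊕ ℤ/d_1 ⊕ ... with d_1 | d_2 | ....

Answer: M ≅ ℤ/5 ⊕ ℤ/5 ⊕ ℤ/5 ⊕ ℤ/15

Derivation:
rank_ℚ(R)=4; free=4−4=0
SNF(R) diag = [5, 5, 5, 15] → torsion [5, 5, 5, 15]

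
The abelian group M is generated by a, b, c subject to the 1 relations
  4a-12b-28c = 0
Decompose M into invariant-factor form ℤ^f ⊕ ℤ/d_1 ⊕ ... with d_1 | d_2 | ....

Answer: M ≅ ℤ^2 ⊕ ℤ/4

Derivation:
rank_ℚ(R)=1; free=3−1=2
SNF(R) diag = [4] → torsion [4]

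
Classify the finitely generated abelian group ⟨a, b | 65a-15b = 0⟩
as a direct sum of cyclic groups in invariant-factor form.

rank_ℚ(R)=1; free=2−1=1
SNF(R) diag = [5] → torsion [5]

Answer: M ≅ ℤ^1 ⊕ ℤ/5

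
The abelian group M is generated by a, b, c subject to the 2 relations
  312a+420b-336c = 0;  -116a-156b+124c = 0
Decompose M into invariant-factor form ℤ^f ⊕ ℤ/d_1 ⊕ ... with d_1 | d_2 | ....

Answer: M ≅ ℤ^1 ⊕ ℤ/4 ⊕ ℤ/12

Derivation:
rank_ℚ(R)=2; free=3−2=1
SNF(R) diag = [4, 12] → torsion [4, 12]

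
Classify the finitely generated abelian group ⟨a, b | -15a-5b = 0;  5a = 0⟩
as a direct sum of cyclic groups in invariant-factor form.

rank_ℚ(R)=2; free=2−2=0
SNF(R) diag = [5, 5] → torsion [5, 5]

Answer: M ≅ ℤ/5 ⊕ ℤ/5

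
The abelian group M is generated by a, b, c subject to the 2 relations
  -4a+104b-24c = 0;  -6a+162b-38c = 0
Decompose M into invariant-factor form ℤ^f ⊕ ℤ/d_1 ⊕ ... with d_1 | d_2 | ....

Answer: M ≅ ℤ^1 ⊕ ℤ/2 ⊕ ℤ/4

Derivation:
rank_ℚ(R)=2; free=3−2=1
SNF(R) diag = [2, 4] → torsion [2, 4]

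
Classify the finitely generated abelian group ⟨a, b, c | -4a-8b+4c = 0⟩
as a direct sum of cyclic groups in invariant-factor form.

rank_ℚ(R)=1; free=3−1=2
SNF(R) diag = [4] → torsion [4]

Answer: M ≅ ℤ^2 ⊕ ℤ/4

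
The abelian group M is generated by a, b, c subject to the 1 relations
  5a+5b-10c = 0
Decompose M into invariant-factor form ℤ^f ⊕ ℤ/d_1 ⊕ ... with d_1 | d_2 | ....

rank_ℚ(R)=1; free=3−1=2
SNF(R) diag = [5] → torsion [5]

Answer: M ≅ ℤ^2 ⊕ ℤ/5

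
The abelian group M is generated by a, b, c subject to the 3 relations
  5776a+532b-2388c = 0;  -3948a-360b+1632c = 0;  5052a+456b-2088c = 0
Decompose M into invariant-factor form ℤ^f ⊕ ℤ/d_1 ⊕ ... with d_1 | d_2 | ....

Answer: M ≅ ℤ/4 ⊕ ℤ/12 ⊕ ℤ/24

Derivation:
rank_ℚ(R)=3; free=3−3=0
SNF(R) diag = [4, 12, 24] → torsion [4, 12, 24]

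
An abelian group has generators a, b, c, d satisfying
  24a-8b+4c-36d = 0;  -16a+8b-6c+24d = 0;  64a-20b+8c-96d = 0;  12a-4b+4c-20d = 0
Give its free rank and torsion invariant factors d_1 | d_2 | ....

Answer: M ≅ ℤ/2 ⊕ ℤ/4 ⊕ ℤ/4 ⊕ ℤ/4

Derivation:
rank_ℚ(R)=4; free=4−4=0
SNF(R) diag = [2, 4, 4, 4] → torsion [2, 4, 4, 4]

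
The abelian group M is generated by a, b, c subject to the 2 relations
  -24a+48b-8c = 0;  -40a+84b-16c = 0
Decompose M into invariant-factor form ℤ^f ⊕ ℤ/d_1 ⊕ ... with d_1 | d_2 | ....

Answer: M ≅ ℤ^1 ⊕ ℤ/4 ⊕ ℤ/8

Derivation:
rank_ℚ(R)=2; free=3−2=1
SNF(R) diag = [4, 8] → torsion [4, 8]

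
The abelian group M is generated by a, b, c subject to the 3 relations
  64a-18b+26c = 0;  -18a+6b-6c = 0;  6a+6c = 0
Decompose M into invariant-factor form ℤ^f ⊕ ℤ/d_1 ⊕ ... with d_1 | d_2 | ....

Answer: M ≅ ℤ/2 ⊕ ℤ/6 ⊕ ℤ/6

Derivation:
rank_ℚ(R)=3; free=3−3=0
SNF(R) diag = [2, 6, 6] → torsion [2, 6, 6]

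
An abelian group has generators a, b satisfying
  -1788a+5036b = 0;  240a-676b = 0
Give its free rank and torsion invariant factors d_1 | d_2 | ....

rank_ℚ(R)=2; free=2−2=0
SNF(R) diag = [4, 12] → torsion [4, 12]

Answer: M ≅ ℤ/4 ⊕ ℤ/12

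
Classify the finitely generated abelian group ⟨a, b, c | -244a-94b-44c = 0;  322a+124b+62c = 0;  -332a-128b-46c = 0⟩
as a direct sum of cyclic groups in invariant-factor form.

rank_ℚ(R)=3; free=3−3=0
SNF(R) diag = [2, 6, 6] → torsion [2, 6, 6]

Answer: M ≅ ℤ/2 ⊕ ℤ/6 ⊕ ℤ/6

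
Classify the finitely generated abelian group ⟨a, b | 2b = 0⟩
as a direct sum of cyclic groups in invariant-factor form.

rank_ℚ(R)=1; free=2−1=1
SNF(R) diag = [2] → torsion [2]

Answer: M ≅ ℤ^1 ⊕ ℤ/2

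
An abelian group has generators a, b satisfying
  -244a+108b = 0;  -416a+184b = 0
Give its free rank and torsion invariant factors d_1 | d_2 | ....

Answer: M ≅ ℤ/4 ⊕ ℤ/8

Derivation:
rank_ℚ(R)=2; free=2−2=0
SNF(R) diag = [4, 8] → torsion [4, 8]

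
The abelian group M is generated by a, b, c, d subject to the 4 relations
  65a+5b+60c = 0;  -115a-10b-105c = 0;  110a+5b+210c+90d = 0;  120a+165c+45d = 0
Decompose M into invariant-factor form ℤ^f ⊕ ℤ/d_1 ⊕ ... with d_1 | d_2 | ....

Answer: M ≅ ℤ/5 ⊕ ℤ/15 ⊕ ℤ/15 ⊕ ℤ/45

Derivation:
rank_ℚ(R)=4; free=4−4=0
SNF(R) diag = [5, 15, 15, 45] → torsion [5, 15, 15, 45]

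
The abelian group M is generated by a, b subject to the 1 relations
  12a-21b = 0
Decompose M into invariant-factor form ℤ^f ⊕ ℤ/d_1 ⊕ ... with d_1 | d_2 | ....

Answer: M ≅ ℤ^1 ⊕ ℤ/3

Derivation:
rank_ℚ(R)=1; free=2−1=1
SNF(R) diag = [3] → torsion [3]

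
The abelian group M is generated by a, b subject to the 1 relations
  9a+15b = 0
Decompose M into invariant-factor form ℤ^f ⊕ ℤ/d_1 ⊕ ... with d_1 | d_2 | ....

rank_ℚ(R)=1; free=2−1=1
SNF(R) diag = [3] → torsion [3]

Answer: M ≅ ℤ^1 ⊕ ℤ/3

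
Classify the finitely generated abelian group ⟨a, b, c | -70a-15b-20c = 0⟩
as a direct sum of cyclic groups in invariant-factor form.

rank_ℚ(R)=1; free=3−1=2
SNF(R) diag = [5] → torsion [5]

Answer: M ≅ ℤ^2 ⊕ ℤ/5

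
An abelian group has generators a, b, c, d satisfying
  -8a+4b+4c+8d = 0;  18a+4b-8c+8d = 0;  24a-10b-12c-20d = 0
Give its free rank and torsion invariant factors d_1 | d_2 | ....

rank_ℚ(R)=3; free=4−3=1
SNF(R) diag = [2, 2, 4] → torsion [2, 2, 4]

Answer: M ≅ ℤ^1 ⊕ ℤ/2 ⊕ ℤ/2 ⊕ ℤ/4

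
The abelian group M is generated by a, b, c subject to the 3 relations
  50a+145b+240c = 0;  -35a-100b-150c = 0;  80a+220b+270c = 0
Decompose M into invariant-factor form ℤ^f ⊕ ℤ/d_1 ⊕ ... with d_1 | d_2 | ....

rank_ℚ(R)=3; free=3−3=0
SNF(R) diag = [5, 15, 30] → torsion [5, 15, 30]

Answer: M ≅ ℤ/5 ⊕ ℤ/15 ⊕ ℤ/30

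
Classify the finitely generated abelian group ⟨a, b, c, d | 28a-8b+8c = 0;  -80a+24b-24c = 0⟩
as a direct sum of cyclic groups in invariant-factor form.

Answer: M ≅ ℤ^2 ⊕ ℤ/4 ⊕ ℤ/8

Derivation:
rank_ℚ(R)=2; free=4−2=2
SNF(R) diag = [4, 8] → torsion [4, 8]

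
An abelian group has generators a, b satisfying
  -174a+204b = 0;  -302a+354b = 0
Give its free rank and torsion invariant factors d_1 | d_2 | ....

rank_ℚ(R)=2; free=2−2=0
SNF(R) diag = [2, 6] → torsion [2, 6]

Answer: M ≅ ℤ/2 ⊕ ℤ/6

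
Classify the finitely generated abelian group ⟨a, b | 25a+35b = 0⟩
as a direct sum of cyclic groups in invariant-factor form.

rank_ℚ(R)=1; free=2−1=1
SNF(R) diag = [5] → torsion [5]

Answer: M ≅ ℤ^1 ⊕ ℤ/5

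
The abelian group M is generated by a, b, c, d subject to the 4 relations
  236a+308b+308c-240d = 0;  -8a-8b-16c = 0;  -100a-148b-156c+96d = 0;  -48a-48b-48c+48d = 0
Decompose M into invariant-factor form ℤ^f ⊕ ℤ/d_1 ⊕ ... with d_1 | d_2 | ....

rank_ℚ(R)=4; free=4−4=0
SNF(R) diag = [4, 8, 24, 48] → torsion [4, 8, 24, 48]

Answer: M ≅ ℤ/4 ⊕ ℤ/8 ⊕ ℤ/24 ⊕ ℤ/48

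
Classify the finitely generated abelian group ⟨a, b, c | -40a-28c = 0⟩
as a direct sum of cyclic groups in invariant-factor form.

rank_ℚ(R)=1; free=3−1=2
SNF(R) diag = [4] → torsion [4]

Answer: M ≅ ℤ^2 ⊕ ℤ/4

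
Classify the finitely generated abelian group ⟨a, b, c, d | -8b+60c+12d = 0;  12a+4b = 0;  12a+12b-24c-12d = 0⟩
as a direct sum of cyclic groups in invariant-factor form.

rank_ℚ(R)=3; free=4−3=1
SNF(R) diag = [4, 12, 36] → torsion [4, 12, 36]

Answer: M ≅ ℤ^1 ⊕ ℤ/4 ⊕ ℤ/12 ⊕ ℤ/36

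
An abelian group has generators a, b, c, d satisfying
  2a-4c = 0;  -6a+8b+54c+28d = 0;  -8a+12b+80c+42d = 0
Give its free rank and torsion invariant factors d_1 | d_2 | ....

Answer: M ≅ ℤ^1 ⊕ ℤ/2 ⊕ ℤ/2 ⊕ ℤ/2

Derivation:
rank_ℚ(R)=3; free=4−3=1
SNF(R) diag = [2, 2, 2] → torsion [2, 2, 2]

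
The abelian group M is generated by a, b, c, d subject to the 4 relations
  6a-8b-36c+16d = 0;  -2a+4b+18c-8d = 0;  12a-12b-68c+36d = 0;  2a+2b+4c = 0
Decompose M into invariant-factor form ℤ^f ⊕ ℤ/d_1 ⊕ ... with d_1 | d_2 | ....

Answer: M ≅ ℤ/2 ⊕ ℤ/2 ⊕ ℤ/2 ⊕ ℤ/4

Derivation:
rank_ℚ(R)=4; free=4−4=0
SNF(R) diag = [2, 2, 2, 4] → torsion [2, 2, 2, 4]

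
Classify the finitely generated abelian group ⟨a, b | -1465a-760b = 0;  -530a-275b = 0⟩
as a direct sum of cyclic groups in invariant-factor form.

rank_ℚ(R)=2; free=2−2=0
SNF(R) diag = [5, 15] → torsion [5, 15]

Answer: M ≅ ℤ/5 ⊕ ℤ/15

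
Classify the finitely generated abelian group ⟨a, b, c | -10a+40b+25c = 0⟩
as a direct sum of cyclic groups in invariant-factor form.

Answer: M ≅ ℤ^2 ⊕ ℤ/5

Derivation:
rank_ℚ(R)=1; free=3−1=2
SNF(R) diag = [5] → torsion [5]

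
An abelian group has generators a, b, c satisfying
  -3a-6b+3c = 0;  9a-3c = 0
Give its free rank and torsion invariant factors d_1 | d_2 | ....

Answer: M ≅ ℤ^1 ⊕ ℤ/3 ⊕ ℤ/6

Derivation:
rank_ℚ(R)=2; free=3−2=1
SNF(R) diag = [3, 6] → torsion [3, 6]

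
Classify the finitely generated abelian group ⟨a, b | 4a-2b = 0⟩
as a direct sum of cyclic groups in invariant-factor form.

Answer: M ≅ ℤ^1 ⊕ ℤ/2

Derivation:
rank_ℚ(R)=1; free=2−1=1
SNF(R) diag = [2] → torsion [2]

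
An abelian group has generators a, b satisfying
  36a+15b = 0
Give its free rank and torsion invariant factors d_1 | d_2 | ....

Answer: M ≅ ℤ^1 ⊕ ℤ/3

Derivation:
rank_ℚ(R)=1; free=2−1=1
SNF(R) diag = [3] → torsion [3]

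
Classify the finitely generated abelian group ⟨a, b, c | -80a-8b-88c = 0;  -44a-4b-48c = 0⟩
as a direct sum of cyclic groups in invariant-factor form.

Answer: M ≅ ℤ^1 ⊕ ℤ/4 ⊕ ℤ/8

Derivation:
rank_ℚ(R)=2; free=3−2=1
SNF(R) diag = [4, 8] → torsion [4, 8]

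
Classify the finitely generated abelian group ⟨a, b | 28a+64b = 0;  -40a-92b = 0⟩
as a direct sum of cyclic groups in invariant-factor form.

Answer: M ≅ ℤ/4 ⊕ ℤ/4

Derivation:
rank_ℚ(R)=2; free=2−2=0
SNF(R) diag = [4, 4] → torsion [4, 4]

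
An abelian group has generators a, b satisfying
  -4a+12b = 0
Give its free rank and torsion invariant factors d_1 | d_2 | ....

rank_ℚ(R)=1; free=2−1=1
SNF(R) diag = [4] → torsion [4]

Answer: M ≅ ℤ^1 ⊕ ℤ/4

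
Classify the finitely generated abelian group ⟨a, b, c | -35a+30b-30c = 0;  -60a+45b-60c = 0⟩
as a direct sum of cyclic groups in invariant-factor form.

Answer: M ≅ ℤ^1 ⊕ ℤ/5 ⊕ ℤ/15

Derivation:
rank_ℚ(R)=2; free=3−2=1
SNF(R) diag = [5, 15] → torsion [5, 15]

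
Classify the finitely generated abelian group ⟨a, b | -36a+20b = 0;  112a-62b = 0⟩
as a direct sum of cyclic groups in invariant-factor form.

Answer: M ≅ ℤ/2 ⊕ ℤ/4

Derivation:
rank_ℚ(R)=2; free=2−2=0
SNF(R) diag = [2, 4] → torsion [2, 4]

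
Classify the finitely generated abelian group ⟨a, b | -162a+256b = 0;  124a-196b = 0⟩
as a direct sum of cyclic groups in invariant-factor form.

rank_ℚ(R)=2; free=2−2=0
SNF(R) diag = [2, 4] → torsion [2, 4]

Answer: M ≅ ℤ/2 ⊕ ℤ/4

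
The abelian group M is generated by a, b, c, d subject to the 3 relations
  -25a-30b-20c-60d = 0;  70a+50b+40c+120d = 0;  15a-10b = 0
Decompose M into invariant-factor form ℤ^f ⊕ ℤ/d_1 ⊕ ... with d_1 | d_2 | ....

Answer: M ≅ ℤ^1 ⊕ ℤ/5 ⊕ ℤ/10 ⊕ ℤ/20

Derivation:
rank_ℚ(R)=3; free=4−3=1
SNF(R) diag = [5, 10, 20] → torsion [5, 10, 20]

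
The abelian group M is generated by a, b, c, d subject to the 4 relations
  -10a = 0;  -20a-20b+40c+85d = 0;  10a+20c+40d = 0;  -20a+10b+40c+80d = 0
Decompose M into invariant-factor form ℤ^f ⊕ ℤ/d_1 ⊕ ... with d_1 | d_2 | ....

Answer: M ≅ ℤ/5 ⊕ ℤ/10 ⊕ ℤ/10 ⊕ ℤ/20

Derivation:
rank_ℚ(R)=4; free=4−4=0
SNF(R) diag = [5, 10, 10, 20] → torsion [5, 10, 10, 20]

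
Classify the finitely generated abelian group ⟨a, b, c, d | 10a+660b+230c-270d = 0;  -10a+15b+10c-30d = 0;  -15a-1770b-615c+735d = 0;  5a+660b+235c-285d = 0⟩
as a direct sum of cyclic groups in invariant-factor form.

Answer: M ≅ ℤ/5 ⊕ ℤ/15 ⊕ ℤ/30 ⊕ ℤ/60

Derivation:
rank_ℚ(R)=4; free=4−4=0
SNF(R) diag = [5, 15, 30, 60] → torsion [5, 15, 30, 60]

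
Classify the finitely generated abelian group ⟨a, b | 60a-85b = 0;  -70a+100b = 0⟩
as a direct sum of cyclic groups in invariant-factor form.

Answer: M ≅ ℤ/5 ⊕ ℤ/10

Derivation:
rank_ℚ(R)=2; free=2−2=0
SNF(R) diag = [5, 10] → torsion [5, 10]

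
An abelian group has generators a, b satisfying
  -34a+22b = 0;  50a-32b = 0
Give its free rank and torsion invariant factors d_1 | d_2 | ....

Answer: M ≅ ℤ/2 ⊕ ℤ/6

Derivation:
rank_ℚ(R)=2; free=2−2=0
SNF(R) diag = [2, 6] → torsion [2, 6]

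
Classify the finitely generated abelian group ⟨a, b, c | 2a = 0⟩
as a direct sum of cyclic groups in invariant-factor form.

rank_ℚ(R)=1; free=3−1=2
SNF(R) diag = [2] → torsion [2]

Answer: M ≅ ℤ^2 ⊕ ℤ/2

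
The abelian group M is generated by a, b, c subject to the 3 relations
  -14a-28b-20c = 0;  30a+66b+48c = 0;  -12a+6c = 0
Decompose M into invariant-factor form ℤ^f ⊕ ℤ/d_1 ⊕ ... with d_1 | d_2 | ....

Answer: M ≅ ℤ/2 ⊕ ℤ/6 ⊕ ℤ/18

Derivation:
rank_ℚ(R)=3; free=3−3=0
SNF(R) diag = [2, 6, 18] → torsion [2, 6, 18]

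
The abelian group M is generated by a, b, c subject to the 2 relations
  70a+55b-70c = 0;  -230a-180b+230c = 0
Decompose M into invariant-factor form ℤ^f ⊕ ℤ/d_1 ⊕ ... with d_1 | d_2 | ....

Answer: M ≅ ℤ^1 ⊕ ℤ/5 ⊕ ℤ/10

Derivation:
rank_ℚ(R)=2; free=3−2=1
SNF(R) diag = [5, 10] → torsion [5, 10]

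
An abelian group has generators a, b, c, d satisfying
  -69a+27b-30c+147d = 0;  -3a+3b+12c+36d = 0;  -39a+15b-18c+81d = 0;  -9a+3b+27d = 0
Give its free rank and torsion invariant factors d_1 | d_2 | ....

rank_ℚ(R)=4; free=4−4=0
SNF(R) diag = [3, 3, 6, 6] → torsion [3, 3, 6, 6]

Answer: M ≅ ℤ/3 ⊕ ℤ/3 ⊕ ℤ/6 ⊕ ℤ/6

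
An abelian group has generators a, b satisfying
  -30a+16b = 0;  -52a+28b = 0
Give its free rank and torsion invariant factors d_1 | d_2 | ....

rank_ℚ(R)=2; free=2−2=0
SNF(R) diag = [2, 4] → torsion [2, 4]

Answer: M ≅ ℤ/2 ⊕ ℤ/4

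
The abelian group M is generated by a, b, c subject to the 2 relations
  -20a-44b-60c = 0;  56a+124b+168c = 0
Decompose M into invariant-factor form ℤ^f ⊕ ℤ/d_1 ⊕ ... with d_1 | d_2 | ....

Answer: M ≅ ℤ^1 ⊕ ℤ/4 ⊕ ℤ/4

Derivation:
rank_ℚ(R)=2; free=3−2=1
SNF(R) diag = [4, 4] → torsion [4, 4]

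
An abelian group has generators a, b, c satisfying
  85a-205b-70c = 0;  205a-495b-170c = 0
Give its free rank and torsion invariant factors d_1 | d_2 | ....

rank_ℚ(R)=2; free=3−2=1
SNF(R) diag = [5, 10] → torsion [5, 10]

Answer: M ≅ ℤ^1 ⊕ ℤ/5 ⊕ ℤ/10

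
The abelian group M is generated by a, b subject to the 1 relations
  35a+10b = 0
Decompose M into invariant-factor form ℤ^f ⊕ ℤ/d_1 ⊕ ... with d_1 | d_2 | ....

Answer: M ≅ ℤ^1 ⊕ ℤ/5

Derivation:
rank_ℚ(R)=1; free=2−1=1
SNF(R) diag = [5] → torsion [5]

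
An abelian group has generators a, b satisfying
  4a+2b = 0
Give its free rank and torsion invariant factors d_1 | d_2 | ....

rank_ℚ(R)=1; free=2−1=1
SNF(R) diag = [2] → torsion [2]

Answer: M ≅ ℤ^1 ⊕ ℤ/2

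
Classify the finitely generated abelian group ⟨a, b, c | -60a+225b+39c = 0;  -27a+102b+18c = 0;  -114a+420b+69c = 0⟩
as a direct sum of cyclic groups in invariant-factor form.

Answer: M ≅ ℤ/3 ⊕ ℤ/3 ⊕ ℤ/3

Derivation:
rank_ℚ(R)=3; free=3−3=0
SNF(R) diag = [3, 3, 3] → torsion [3, 3, 3]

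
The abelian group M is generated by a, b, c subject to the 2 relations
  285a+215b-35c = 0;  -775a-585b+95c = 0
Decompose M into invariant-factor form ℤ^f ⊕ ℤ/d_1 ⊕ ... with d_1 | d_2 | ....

rank_ℚ(R)=2; free=3−2=1
SNF(R) diag = [5, 10] → torsion [5, 10]

Answer: M ≅ ℤ^1 ⊕ ℤ/5 ⊕ ℤ/10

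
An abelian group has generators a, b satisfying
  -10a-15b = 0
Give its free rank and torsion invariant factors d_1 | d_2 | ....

rank_ℚ(R)=1; free=2−1=1
SNF(R) diag = [5] → torsion [5]

Answer: M ≅ ℤ^1 ⊕ ℤ/5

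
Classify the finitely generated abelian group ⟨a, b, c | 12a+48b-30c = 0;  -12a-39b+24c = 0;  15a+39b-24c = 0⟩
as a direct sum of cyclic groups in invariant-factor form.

rank_ℚ(R)=3; free=3−3=0
SNF(R) diag = [3, 3, 6] → torsion [3, 3, 6]

Answer: M ≅ ℤ/3 ⊕ ℤ/3 ⊕ ℤ/6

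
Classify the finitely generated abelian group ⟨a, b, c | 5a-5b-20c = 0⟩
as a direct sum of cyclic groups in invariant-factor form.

rank_ℚ(R)=1; free=3−1=2
SNF(R) diag = [5] → torsion [5]

Answer: M ≅ ℤ^2 ⊕ ℤ/5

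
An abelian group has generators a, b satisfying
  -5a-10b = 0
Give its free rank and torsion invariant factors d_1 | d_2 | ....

Answer: M ≅ ℤ^1 ⊕ ℤ/5

Derivation:
rank_ℚ(R)=1; free=2−1=1
SNF(R) diag = [5] → torsion [5]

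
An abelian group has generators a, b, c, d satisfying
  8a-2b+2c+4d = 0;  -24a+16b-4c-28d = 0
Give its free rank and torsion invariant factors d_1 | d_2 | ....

Answer: M ≅ ℤ^2 ⊕ ℤ/2 ⊕ ℤ/4

Derivation:
rank_ℚ(R)=2; free=4−2=2
SNF(R) diag = [2, 4] → torsion [2, 4]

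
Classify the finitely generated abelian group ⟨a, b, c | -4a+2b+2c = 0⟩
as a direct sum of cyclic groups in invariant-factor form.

Answer: M ≅ ℤ^2 ⊕ ℤ/2

Derivation:
rank_ℚ(R)=1; free=3−1=2
SNF(R) diag = [2] → torsion [2]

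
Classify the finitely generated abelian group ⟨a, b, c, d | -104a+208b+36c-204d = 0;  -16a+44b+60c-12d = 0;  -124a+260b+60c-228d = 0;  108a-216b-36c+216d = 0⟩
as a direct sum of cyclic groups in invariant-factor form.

rank_ℚ(R)=4; free=4−4=0
SNF(R) diag = [4, 12, 36, 108] → torsion [4, 12, 36, 108]

Answer: M ≅ ℤ/4 ⊕ ℤ/12 ⊕ ℤ/36 ⊕ ℤ/108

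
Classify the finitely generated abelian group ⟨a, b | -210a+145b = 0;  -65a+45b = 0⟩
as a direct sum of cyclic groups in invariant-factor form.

Answer: M ≅ ℤ/5 ⊕ ℤ/5

Derivation:
rank_ℚ(R)=2; free=2−2=0
SNF(R) diag = [5, 5] → torsion [5, 5]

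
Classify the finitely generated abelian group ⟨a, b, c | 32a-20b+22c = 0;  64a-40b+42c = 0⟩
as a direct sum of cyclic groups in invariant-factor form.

Answer: M ≅ ℤ^1 ⊕ ℤ/2 ⊕ ℤ/4

Derivation:
rank_ℚ(R)=2; free=3−2=1
SNF(R) diag = [2, 4] → torsion [2, 4]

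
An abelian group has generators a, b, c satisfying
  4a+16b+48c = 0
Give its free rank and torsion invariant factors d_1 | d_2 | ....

rank_ℚ(R)=1; free=3−1=2
SNF(R) diag = [4] → torsion [4]

Answer: M ≅ ℤ^2 ⊕ ℤ/4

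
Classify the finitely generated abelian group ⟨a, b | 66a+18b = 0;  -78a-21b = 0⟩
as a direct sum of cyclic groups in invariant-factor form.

Answer: M ≅ ℤ/3 ⊕ ℤ/6

Derivation:
rank_ℚ(R)=2; free=2−2=0
SNF(R) diag = [3, 6] → torsion [3, 6]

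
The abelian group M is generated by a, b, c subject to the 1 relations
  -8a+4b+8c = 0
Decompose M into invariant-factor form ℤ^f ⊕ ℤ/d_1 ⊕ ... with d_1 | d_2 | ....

rank_ℚ(R)=1; free=3−1=2
SNF(R) diag = [4] → torsion [4]

Answer: M ≅ ℤ^2 ⊕ ℤ/4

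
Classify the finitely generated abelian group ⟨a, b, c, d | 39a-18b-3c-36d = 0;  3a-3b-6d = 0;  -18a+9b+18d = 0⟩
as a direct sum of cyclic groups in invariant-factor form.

rank_ℚ(R)=3; free=4−3=1
SNF(R) diag = [3, 3, 9] → torsion [3, 3, 9]

Answer: M ≅ ℤ^1 ⊕ ℤ/3 ⊕ ℤ/3 ⊕ ℤ/9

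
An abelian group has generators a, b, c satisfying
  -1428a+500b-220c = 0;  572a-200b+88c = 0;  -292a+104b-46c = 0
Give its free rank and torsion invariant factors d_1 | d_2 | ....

rank_ℚ(R)=3; free=3−3=0
SNF(R) diag = [2, 4, 12] → torsion [2, 4, 12]

Answer: M ≅ ℤ/2 ⊕ ℤ/4 ⊕ ℤ/12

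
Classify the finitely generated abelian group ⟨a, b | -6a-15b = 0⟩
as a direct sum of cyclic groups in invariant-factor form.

Answer: M ≅ ℤ^1 ⊕ ℤ/3

Derivation:
rank_ℚ(R)=1; free=2−1=1
SNF(R) diag = [3] → torsion [3]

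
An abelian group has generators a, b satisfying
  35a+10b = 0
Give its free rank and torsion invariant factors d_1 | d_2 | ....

rank_ℚ(R)=1; free=2−1=1
SNF(R) diag = [5] → torsion [5]

Answer: M ≅ ℤ^1 ⊕ ℤ/5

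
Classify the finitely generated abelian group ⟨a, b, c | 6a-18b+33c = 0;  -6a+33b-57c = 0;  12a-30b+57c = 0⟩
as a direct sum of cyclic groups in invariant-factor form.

Answer: M ≅ ℤ/3 ⊕ ℤ/3 ⊕ ℤ/6

Derivation:
rank_ℚ(R)=3; free=3−3=0
SNF(R) diag = [3, 3, 6] → torsion [3, 3, 6]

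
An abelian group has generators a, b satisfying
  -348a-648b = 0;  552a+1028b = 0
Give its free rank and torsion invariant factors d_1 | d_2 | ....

Answer: M ≅ ℤ/4 ⊕ ℤ/12

Derivation:
rank_ℚ(R)=2; free=2−2=0
SNF(R) diag = [4, 12] → torsion [4, 12]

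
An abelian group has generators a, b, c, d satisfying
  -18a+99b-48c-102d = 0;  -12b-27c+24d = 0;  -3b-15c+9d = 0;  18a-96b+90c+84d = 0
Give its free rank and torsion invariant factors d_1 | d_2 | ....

Answer: M ≅ ℤ/3 ⊕ ℤ/3 ⊕ ℤ/9 ⊕ ℤ/18

Derivation:
rank_ℚ(R)=4; free=4−4=0
SNF(R) diag = [3, 3, 9, 18] → torsion [3, 3, 9, 18]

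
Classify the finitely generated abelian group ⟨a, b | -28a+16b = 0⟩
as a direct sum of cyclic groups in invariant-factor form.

rank_ℚ(R)=1; free=2−1=1
SNF(R) diag = [4] → torsion [4]

Answer: M ≅ ℤ^1 ⊕ ℤ/4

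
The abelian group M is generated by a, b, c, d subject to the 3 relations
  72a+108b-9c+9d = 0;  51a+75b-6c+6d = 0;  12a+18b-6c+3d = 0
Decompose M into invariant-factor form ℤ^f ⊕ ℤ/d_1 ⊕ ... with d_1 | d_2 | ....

rank_ℚ(R)=3; free=4−3=1
SNF(R) diag = [3, 3, 9] → torsion [3, 3, 9]

Answer: M ≅ ℤ^1 ⊕ ℤ/3 ⊕ ℤ/3 ⊕ ℤ/9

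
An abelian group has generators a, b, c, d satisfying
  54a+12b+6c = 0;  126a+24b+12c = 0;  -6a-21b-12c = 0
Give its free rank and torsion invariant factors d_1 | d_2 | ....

Answer: M ≅ ℤ^1 ⊕ ℤ/3 ⊕ ℤ/6 ⊕ ℤ/18

Derivation:
rank_ℚ(R)=3; free=4−3=1
SNF(R) diag = [3, 6, 18] → torsion [3, 6, 18]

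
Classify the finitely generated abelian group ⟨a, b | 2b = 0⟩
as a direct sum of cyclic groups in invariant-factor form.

Answer: M ≅ ℤ^1 ⊕ ℤ/2

Derivation:
rank_ℚ(R)=1; free=2−1=1
SNF(R) diag = [2] → torsion [2]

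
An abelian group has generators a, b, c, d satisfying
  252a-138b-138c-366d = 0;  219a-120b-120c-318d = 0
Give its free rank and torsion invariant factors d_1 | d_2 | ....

Answer: M ≅ ℤ^2 ⊕ ℤ/3 ⊕ ℤ/6

Derivation:
rank_ℚ(R)=2; free=4−2=2
SNF(R) diag = [3, 6] → torsion [3, 6]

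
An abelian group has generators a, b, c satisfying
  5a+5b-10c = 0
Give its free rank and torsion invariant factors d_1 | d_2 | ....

rank_ℚ(R)=1; free=3−1=2
SNF(R) diag = [5] → torsion [5]

Answer: M ≅ ℤ^2 ⊕ ℤ/5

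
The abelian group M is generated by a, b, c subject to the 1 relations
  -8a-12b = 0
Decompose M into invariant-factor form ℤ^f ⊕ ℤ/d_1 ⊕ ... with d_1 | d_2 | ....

rank_ℚ(R)=1; free=3−1=2
SNF(R) diag = [4] → torsion [4]

Answer: M ≅ ℤ^2 ⊕ ℤ/4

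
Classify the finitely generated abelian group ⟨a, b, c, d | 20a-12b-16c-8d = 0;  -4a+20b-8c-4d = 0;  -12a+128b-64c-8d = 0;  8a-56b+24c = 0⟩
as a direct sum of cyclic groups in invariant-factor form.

rank_ℚ(R)=4; free=4−4=0
SNF(R) diag = [4, 4, 12, 24] → torsion [4, 4, 12, 24]

Answer: M ≅ ℤ/4 ⊕ ℤ/4 ⊕ ℤ/12 ⊕ ℤ/24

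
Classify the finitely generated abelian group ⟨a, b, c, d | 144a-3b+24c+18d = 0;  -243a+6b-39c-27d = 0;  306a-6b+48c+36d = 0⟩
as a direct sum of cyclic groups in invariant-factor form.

rank_ℚ(R)=3; free=4−3=1
SNF(R) diag = [3, 9, 18] → torsion [3, 9, 18]

Answer: M ≅ ℤ^1 ⊕ ℤ/3 ⊕ ℤ/9 ⊕ ℤ/18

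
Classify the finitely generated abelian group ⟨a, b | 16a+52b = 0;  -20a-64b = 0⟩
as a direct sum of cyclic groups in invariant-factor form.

Answer: M ≅ ℤ/4 ⊕ ℤ/4

Derivation:
rank_ℚ(R)=2; free=2−2=0
SNF(R) diag = [4, 4] → torsion [4, 4]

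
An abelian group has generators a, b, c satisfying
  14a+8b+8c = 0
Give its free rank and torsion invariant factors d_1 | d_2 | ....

rank_ℚ(R)=1; free=3−1=2
SNF(R) diag = [2] → torsion [2]

Answer: M ≅ ℤ^2 ⊕ ℤ/2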